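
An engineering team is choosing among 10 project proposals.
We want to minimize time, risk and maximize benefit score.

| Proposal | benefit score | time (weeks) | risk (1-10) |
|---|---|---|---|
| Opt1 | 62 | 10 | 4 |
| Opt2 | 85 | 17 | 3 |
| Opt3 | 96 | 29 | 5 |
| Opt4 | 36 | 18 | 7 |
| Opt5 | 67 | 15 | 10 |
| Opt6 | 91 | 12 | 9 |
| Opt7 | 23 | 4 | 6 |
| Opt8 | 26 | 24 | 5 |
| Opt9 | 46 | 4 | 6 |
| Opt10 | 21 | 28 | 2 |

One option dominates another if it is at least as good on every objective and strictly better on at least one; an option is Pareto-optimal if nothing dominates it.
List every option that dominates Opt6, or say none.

none

Opt1: worse on benefit score (62 vs 91).
Opt2: worse on benefit score (85 vs 91).
Opt3: worse on time (29 vs 12).
Opt4: worse on benefit score (36 vs 91).
Opt5: worse on benefit score (67 vs 91).
Opt7: worse on benefit score (23 vs 91).
Opt8: worse on benefit score (26 vs 91).
Opt9: worse on benefit score (46 vs 91).
Opt10: worse on benefit score (21 vs 91).
No option dominates Opt6.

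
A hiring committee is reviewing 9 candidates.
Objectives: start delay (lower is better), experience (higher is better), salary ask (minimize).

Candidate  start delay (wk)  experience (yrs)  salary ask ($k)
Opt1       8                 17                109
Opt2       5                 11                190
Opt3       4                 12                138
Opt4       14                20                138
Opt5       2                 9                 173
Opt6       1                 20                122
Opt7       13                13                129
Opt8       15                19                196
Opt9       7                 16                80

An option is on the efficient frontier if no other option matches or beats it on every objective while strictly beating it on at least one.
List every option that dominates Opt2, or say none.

Opt3: start delay 4≤5, experience 12≥11, salary ask 138≤190 — dominates Opt2.
Opt6: start delay 1≤5, experience 20≥11, salary ask 122≤190 — dominates Opt2.
Others (Opt1, Opt4, Opt5, Opt7, Opt8, Opt9) are each worse than Opt2 on at least one objective.

Opt3, Opt6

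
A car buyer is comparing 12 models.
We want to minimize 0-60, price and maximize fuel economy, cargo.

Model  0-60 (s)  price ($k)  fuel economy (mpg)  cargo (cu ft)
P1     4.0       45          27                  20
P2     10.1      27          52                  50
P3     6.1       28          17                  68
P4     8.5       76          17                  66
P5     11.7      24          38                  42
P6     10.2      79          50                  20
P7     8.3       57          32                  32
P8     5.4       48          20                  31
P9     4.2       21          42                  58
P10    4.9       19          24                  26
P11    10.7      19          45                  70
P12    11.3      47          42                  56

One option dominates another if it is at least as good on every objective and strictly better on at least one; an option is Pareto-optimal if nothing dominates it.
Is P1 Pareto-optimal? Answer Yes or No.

Yes

P2: worse on 0-60 (10.1 vs 4.0).
P3: worse on 0-60 (6.1 vs 4.0).
P4: worse on 0-60 (8.5 vs 4.0).
P5: worse on 0-60 (11.7 vs 4.0).
P6: worse on 0-60 (10.2 vs 4.0).
P7: worse on 0-60 (8.3 vs 4.0).
P8: worse on 0-60 (5.4 vs 4.0).
P9: worse on 0-60 (4.2 vs 4.0).
P10: worse on 0-60 (4.9 vs 4.0).
P11: worse on 0-60 (10.7 vs 4.0).
P12: worse on 0-60 (11.3 vs 4.0).
No option is at least as good as P1 on every objective and strictly better on one.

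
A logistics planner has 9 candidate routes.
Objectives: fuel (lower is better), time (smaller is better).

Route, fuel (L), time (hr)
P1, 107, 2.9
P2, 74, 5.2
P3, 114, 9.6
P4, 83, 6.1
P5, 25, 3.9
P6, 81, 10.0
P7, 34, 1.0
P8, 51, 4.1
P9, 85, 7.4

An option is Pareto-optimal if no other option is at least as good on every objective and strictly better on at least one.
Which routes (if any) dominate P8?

P5, P7

P5: fuel 25≤51, time 3.9≤4.1 — dominates P8.
P7: fuel 34≤51, time 1.0≤4.1 — dominates P8.
Others (P1, P2, P3, P4, P6, P9) are each worse than P8 on at least one objective.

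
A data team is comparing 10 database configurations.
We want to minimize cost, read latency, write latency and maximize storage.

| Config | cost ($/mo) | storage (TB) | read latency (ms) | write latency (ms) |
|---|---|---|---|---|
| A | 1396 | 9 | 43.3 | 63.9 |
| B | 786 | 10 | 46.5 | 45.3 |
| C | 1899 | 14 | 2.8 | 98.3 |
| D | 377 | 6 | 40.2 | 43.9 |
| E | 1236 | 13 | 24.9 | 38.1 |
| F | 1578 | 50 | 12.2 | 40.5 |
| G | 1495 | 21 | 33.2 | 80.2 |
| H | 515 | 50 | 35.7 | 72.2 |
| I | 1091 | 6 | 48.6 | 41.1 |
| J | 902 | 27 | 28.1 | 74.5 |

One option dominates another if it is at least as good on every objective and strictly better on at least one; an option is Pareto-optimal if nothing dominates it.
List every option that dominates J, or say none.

none

A: worse on cost (1396 vs 902).
B: worse on storage (10 vs 27).
C: worse on cost (1899 vs 902).
D: worse on storage (6 vs 27).
E: worse on cost (1236 vs 902).
F: worse on cost (1578 vs 902).
G: worse on cost (1495 vs 902).
H: worse on read latency (35.7 vs 28.1).
I: worse on cost (1091 vs 902).
No option dominates J.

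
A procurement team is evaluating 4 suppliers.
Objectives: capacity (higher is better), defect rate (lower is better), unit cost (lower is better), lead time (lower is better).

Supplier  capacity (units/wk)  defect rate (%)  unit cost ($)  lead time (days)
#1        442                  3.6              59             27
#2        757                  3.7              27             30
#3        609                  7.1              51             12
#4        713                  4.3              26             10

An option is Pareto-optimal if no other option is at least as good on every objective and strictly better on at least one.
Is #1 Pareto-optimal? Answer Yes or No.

#2: worse on defect rate (3.7 vs 3.6).
#3: worse on defect rate (7.1 vs 3.6).
#4: worse on defect rate (4.3 vs 3.6).
No option is at least as good as #1 on every objective and strictly better on one.

Yes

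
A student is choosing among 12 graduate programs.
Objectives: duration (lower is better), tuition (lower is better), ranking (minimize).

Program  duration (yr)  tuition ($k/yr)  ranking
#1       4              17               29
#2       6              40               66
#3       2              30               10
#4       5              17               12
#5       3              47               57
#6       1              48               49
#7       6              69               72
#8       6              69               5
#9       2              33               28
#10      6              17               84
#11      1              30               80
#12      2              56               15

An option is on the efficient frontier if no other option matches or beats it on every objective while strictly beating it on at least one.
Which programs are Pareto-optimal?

#1, #3, #4, #6, #8, #11

#1: not dominated.
#2: dominated by #1 (duration 4≤6, tuition 17≤40, ranking 29≤66).
#3: not dominated.
#4: not dominated.
#5: dominated by #3 (duration 2≤3, tuition 30≤47, ranking 10≤57).
#6: not dominated.
#7: dominated by #1 (duration 4≤6, tuition 17≤69, ranking 29≤72).
#8: not dominated (best ranking).
#9: dominated by #3 (duration 2≤2, tuition 30≤33, ranking 10≤28).
#10: dominated by #1 (duration 4≤6, tuition 17≤17, ranking 29≤84).
#11: not dominated.
#12: dominated by #3 (duration 2≤2, tuition 30≤56, ranking 10≤15).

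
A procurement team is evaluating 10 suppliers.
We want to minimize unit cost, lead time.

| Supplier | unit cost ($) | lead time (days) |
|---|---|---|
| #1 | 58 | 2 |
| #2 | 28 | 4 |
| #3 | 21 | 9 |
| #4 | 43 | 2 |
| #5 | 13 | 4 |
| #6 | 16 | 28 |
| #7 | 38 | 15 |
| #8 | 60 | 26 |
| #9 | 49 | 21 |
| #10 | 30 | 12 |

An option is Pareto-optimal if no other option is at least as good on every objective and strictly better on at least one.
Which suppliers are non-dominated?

#4, #5

#1: dominated by #4 (unit cost 43≤58, lead time 2≤2).
#2: dominated by #5 (unit cost 13≤28, lead time 4≤4).
#3: dominated by #5 (unit cost 13≤21, lead time 4≤9).
#4: not dominated.
#5: not dominated (best unit cost).
#6: dominated by #5 (unit cost 13≤16, lead time 4≤28).
#7: dominated by #2 (unit cost 28≤38, lead time 4≤15).
#8: dominated by #1 (unit cost 58≤60, lead time 2≤26).
#9: dominated by #2 (unit cost 28≤49, lead time 4≤21).
#10: dominated by #2 (unit cost 28≤30, lead time 4≤12).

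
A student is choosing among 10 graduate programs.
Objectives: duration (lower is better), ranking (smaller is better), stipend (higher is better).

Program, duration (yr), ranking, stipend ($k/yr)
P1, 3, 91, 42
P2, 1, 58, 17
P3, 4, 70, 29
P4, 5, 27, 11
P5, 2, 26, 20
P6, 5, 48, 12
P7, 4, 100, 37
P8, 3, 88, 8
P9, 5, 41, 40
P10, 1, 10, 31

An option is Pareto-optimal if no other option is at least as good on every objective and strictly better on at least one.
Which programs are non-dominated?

P1, P9, P10

P1: not dominated (best stipend).
P2: dominated by P10 (duration 1≤1, ranking 10≤58, stipend 31≥17).
P3: dominated by P10 (duration 1≤4, ranking 10≤70, stipend 31≥29).
P4: dominated by P5 (duration 2≤5, ranking 26≤27, stipend 20≥11).
P5: dominated by P10 (duration 1≤2, ranking 10≤26, stipend 31≥20).
P6: dominated by P5 (duration 2≤5, ranking 26≤48, stipend 20≥12).
P7: dominated by P1 (duration 3≤4, ranking 91≤100, stipend 42≥37).
P8: dominated by P2 (duration 1≤3, ranking 58≤88, stipend 17≥8).
P9: not dominated.
P10: not dominated (best ranking).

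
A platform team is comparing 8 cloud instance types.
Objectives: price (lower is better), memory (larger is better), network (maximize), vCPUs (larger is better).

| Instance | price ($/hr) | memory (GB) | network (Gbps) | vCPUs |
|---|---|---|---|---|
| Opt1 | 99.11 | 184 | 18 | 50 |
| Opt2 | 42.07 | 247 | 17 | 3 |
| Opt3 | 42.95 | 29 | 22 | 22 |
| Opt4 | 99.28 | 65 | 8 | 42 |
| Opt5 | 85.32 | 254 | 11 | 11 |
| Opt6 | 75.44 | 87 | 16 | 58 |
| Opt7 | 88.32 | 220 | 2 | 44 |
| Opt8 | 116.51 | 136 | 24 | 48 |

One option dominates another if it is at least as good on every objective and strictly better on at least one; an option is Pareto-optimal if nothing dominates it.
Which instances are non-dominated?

Opt1, Opt2, Opt3, Opt5, Opt6, Opt7, Opt8

Opt1: not dominated.
Opt2: not dominated (best price).
Opt3: not dominated.
Opt4: dominated by Opt1 (price 99.11≤99.28, memory 184≥65, network 18≥8, vCPUs 50≥42).
Opt5: not dominated (best memory).
Opt6: not dominated (best vCPUs).
Opt7: not dominated.
Opt8: not dominated (best network).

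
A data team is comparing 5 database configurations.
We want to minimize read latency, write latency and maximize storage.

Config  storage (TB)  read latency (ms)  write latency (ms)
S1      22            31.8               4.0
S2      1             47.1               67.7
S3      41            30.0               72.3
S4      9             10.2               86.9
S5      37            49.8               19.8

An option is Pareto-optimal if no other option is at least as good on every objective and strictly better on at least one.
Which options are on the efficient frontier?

S1: not dominated (best write latency).
S2: dominated by S1 (storage 22≥1, read latency 31.8≤47.1, write latency 4.0≤67.7).
S3: not dominated (best storage).
S4: not dominated (best read latency).
S5: not dominated.

S1, S3, S4, S5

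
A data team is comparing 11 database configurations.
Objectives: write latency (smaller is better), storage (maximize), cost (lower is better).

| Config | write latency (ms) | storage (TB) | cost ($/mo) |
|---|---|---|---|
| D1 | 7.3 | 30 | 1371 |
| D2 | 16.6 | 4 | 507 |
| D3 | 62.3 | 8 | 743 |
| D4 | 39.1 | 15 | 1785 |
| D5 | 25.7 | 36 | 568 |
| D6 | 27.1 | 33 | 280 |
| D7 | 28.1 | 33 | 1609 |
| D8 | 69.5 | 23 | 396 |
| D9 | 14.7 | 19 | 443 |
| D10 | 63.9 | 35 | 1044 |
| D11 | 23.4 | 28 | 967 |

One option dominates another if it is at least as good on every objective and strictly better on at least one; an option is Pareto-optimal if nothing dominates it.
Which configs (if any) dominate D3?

D5: write latency 25.7≤62.3, storage 36≥8, cost 568≤743 — dominates D3.
D6: write latency 27.1≤62.3, storage 33≥8, cost 280≤743 — dominates D3.
D9: write latency 14.7≤62.3, storage 19≥8, cost 443≤743 — dominates D3.
Others (D1, D2, D4, D7, D8, D10, D11) are each worse than D3 on at least one objective.

D5, D6, D9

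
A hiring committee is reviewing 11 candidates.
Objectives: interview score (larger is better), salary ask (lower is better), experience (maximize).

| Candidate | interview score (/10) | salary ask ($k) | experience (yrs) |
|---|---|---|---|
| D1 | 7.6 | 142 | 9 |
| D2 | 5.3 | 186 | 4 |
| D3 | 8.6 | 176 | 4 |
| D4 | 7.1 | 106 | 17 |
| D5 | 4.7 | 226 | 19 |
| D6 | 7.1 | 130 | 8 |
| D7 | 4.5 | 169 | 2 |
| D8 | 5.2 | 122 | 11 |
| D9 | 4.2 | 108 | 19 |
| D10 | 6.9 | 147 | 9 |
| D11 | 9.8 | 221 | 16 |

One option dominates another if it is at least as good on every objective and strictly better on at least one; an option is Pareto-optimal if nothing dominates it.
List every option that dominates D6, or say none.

D4

D4: interview score 7.1≥7.1, salary ask 106≤130, experience 17≥8 — dominates D6.
Others (D1, D2, D3, D5, D7, D8, D9, D10, D11) are each worse than D6 on at least one objective.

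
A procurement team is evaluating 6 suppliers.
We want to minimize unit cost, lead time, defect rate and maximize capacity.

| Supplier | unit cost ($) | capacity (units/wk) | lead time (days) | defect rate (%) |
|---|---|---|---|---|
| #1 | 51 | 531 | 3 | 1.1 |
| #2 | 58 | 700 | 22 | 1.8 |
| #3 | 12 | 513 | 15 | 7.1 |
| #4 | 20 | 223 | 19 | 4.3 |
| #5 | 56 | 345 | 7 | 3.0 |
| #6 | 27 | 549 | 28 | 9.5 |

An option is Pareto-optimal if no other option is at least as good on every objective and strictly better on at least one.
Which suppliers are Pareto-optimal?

#1, #2, #3, #4, #6

#1: not dominated (best lead time).
#2: not dominated (best capacity).
#3: not dominated (best unit cost).
#4: not dominated.
#5: dominated by #1 (unit cost 51≤56, capacity 531≥345, lead time 3≤7, defect rate 1.1≤3.0).
#6: not dominated.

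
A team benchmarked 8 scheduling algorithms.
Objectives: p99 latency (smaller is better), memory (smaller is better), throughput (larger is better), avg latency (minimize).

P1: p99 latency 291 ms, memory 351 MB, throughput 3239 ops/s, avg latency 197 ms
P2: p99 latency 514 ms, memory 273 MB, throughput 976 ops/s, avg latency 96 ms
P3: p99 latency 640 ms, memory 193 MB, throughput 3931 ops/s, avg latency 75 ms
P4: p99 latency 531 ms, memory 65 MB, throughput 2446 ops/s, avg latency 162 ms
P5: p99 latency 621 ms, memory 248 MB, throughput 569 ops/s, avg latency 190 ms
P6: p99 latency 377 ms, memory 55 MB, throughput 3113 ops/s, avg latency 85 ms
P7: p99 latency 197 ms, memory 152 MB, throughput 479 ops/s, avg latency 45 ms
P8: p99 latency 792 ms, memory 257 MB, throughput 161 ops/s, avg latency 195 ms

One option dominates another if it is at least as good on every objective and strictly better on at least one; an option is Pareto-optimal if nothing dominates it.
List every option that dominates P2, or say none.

P6: p99 latency 377≤514, memory 55≤273, throughput 3113≥976, avg latency 85≤96 — dominates P2.
Others (P1, P3, P4, P5, P7, P8) are each worse than P2 on at least one objective.

P6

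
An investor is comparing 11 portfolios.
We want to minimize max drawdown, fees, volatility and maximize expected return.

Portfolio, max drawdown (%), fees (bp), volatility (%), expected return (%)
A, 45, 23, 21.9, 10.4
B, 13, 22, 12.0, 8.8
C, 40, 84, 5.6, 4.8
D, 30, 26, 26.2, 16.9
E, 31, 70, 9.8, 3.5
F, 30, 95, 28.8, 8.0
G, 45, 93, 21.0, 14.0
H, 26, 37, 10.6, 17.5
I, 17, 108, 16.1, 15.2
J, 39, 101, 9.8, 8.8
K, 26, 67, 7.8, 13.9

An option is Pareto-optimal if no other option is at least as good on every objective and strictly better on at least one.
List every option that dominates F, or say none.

B: max drawdown 13≤30, fees 22≤95, volatility 12.0≤28.8, expected return 8.8≥8.0 — dominates F.
D: max drawdown 30≤30, fees 26≤95, volatility 26.2≤28.8, expected return 16.9≥8.0 — dominates F.
H: max drawdown 26≤30, fees 37≤95, volatility 10.6≤28.8, expected return 17.5≥8.0 — dominates F.
K: max drawdown 26≤30, fees 67≤95, volatility 7.8≤28.8, expected return 13.9≥8.0 — dominates F.
Others (A, C, E, G, I, J) are each worse than F on at least one objective.

B, D, H, K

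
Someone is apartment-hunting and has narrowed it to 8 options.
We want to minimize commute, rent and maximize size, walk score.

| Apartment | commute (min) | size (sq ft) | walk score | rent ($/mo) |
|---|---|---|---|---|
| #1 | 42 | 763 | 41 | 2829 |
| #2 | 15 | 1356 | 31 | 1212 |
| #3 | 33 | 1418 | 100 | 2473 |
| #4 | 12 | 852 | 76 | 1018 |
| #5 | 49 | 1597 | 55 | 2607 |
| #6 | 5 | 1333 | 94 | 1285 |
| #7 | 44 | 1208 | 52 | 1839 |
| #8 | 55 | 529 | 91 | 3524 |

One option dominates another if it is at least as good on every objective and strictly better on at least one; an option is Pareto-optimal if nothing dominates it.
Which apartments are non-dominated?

#2, #3, #4, #5, #6

#1: dominated by #3 (commute 33≤42, size 1418≥763, walk score 100≥41, rent 2473≤2829).
#2: not dominated.
#3: not dominated (best walk score).
#4: not dominated (best rent).
#5: not dominated (best size).
#6: not dominated (best commute).
#7: dominated by #6 (commute 5≤44, size 1333≥1208, walk score 94≥52, rent 1285≤1839).
#8: dominated by #3 (commute 33≤55, size 1418≥529, walk score 100≥91, rent 2473≤3524).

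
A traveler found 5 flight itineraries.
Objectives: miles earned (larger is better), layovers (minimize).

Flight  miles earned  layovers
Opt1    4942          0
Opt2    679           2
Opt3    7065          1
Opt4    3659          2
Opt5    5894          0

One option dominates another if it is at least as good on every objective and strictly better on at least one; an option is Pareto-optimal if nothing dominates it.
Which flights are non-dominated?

Opt3, Opt5

Opt1: dominated by Opt5 (miles earned 5894≥4942, layovers 0≤0).
Opt2: dominated by Opt1 (miles earned 4942≥679, layovers 0≤2).
Opt3: not dominated (best miles earned).
Opt4: dominated by Opt1 (miles earned 4942≥3659, layovers 0≤2).
Opt5: not dominated.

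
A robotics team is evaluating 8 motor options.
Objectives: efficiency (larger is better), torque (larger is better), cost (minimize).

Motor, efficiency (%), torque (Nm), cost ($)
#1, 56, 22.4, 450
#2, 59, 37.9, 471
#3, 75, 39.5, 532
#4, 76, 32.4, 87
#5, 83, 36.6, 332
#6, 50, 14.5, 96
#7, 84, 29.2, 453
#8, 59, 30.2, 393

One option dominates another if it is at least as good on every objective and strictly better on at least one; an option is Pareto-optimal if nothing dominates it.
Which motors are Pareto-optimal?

#2, #3, #4, #5, #7

#1: dominated by #4 (efficiency 76≥56, torque 32.4≥22.4, cost 87≤450).
#2: not dominated.
#3: not dominated (best torque).
#4: not dominated (best cost).
#5: not dominated.
#6: dominated by #4 (efficiency 76≥50, torque 32.4≥14.5, cost 87≤96).
#7: not dominated (best efficiency).
#8: dominated by #4 (efficiency 76≥59, torque 32.4≥30.2, cost 87≤393).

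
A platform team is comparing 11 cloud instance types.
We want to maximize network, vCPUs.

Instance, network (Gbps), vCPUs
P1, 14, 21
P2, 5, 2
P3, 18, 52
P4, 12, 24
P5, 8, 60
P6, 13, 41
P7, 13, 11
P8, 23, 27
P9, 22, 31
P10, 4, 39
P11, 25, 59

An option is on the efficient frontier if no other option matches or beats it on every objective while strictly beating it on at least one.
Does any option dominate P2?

P1 vs P2: network 14≥5, vCPUs 21≥2 — P1 is at least as good on every objective and strictly better on at least one, so P1 dominates P2.

Yes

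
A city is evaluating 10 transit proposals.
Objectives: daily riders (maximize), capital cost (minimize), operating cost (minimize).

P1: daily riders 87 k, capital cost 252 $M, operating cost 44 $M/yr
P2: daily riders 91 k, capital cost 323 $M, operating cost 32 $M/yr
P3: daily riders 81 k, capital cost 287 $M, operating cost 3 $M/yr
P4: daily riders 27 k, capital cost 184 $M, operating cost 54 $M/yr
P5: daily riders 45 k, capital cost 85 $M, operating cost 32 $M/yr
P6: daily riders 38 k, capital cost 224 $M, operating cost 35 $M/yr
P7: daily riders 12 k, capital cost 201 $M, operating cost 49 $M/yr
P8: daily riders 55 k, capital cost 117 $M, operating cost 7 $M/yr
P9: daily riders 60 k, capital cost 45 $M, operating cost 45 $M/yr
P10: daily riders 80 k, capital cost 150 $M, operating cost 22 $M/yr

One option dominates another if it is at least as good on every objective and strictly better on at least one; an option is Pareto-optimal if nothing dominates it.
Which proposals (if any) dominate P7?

P5: daily riders 45≥12, capital cost 85≤201, operating cost 32≤49 — dominates P7.
P8: daily riders 55≥12, capital cost 117≤201, operating cost 7≤49 — dominates P7.
P9: daily riders 60≥12, capital cost 45≤201, operating cost 45≤49 — dominates P7.
P10: daily riders 80≥12, capital cost 150≤201, operating cost 22≤49 — dominates P7.
Others (P1, P2, P3, P4, P6) are each worse than P7 on at least one objective.

P5, P8, P9, P10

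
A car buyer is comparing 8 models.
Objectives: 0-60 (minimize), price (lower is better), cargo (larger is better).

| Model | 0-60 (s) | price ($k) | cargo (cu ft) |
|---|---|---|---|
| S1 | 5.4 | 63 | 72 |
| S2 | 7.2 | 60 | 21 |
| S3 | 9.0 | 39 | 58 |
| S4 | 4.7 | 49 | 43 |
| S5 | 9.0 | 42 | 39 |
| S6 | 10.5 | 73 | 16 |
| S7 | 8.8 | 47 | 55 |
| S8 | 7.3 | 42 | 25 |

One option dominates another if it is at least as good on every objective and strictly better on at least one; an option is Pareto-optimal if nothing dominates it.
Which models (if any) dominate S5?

S3: 0-60 9.0≤9.0, price 39≤42, cargo 58≥39 — dominates S5.
Others (S1, S2, S4, S6, S7, S8) are each worse than S5 on at least one objective.

S3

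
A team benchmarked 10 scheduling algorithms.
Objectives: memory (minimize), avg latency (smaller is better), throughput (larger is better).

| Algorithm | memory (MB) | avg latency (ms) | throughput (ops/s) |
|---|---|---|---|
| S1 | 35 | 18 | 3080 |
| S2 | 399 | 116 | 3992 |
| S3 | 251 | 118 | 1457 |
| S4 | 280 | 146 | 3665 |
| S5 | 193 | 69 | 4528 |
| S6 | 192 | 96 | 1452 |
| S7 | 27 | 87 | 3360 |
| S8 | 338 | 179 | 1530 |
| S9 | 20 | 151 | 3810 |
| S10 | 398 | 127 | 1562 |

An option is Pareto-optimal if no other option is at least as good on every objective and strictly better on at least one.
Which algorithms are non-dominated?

S1, S5, S7, S9

S1: not dominated (best avg latency).
S2: dominated by S5 (memory 193≤399, avg latency 69≤116, throughput 4528≥3992).
S3: dominated by S1 (memory 35≤251, avg latency 18≤118, throughput 3080≥1457).
S4: dominated by S5 (memory 193≤280, avg latency 69≤146, throughput 4528≥3665).
S5: not dominated (best throughput).
S6: dominated by S1 (memory 35≤192, avg latency 18≤96, throughput 3080≥1452).
S7: not dominated.
S8: dominated by S1 (memory 35≤338, avg latency 18≤179, throughput 3080≥1530).
S9: not dominated (best memory).
S10: dominated by S1 (memory 35≤398, avg latency 18≤127, throughput 3080≥1562).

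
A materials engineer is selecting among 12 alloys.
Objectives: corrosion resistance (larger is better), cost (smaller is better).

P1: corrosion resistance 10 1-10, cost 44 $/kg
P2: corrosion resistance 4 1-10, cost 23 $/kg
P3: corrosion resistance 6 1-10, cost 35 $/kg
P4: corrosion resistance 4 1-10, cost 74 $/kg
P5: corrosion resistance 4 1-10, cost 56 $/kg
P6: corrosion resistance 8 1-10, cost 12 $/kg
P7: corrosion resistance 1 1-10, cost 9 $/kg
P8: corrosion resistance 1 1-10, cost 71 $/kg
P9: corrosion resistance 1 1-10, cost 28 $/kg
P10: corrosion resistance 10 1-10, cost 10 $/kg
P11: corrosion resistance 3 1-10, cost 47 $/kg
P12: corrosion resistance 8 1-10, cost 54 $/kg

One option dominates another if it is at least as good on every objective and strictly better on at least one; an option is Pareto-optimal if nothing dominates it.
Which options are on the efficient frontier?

P7, P10

P1: dominated by P10 (corrosion resistance 10≥10, cost 10≤44).
P2: dominated by P6 (corrosion resistance 8≥4, cost 12≤23).
P3: dominated by P6 (corrosion resistance 8≥6, cost 12≤35).
P4: dominated by P1 (corrosion resistance 10≥4, cost 44≤74).
P5: dominated by P1 (corrosion resistance 10≥4, cost 44≤56).
P6: dominated by P10 (corrosion resistance 10≥8, cost 10≤12).
P7: not dominated (best cost).
P8: dominated by P1 (corrosion resistance 10≥1, cost 44≤71).
P9: dominated by P2 (corrosion resistance 4≥1, cost 23≤28).
P10: not dominated.
P11: dominated by P1 (corrosion resistance 10≥3, cost 44≤47).
P12: dominated by P1 (corrosion resistance 10≥8, cost 44≤54).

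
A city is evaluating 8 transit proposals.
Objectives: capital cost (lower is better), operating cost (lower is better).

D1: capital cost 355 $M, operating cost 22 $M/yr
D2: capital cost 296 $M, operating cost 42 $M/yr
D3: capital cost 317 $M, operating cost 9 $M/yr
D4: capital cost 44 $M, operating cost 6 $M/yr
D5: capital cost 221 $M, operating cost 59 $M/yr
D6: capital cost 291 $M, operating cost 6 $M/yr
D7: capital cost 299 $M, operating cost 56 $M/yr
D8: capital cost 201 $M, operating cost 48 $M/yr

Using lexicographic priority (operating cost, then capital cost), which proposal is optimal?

First minimize operating cost: best is 6, kept {D4, D6}.
Then minimize capital cost: best is 44, kept {D4}.

D4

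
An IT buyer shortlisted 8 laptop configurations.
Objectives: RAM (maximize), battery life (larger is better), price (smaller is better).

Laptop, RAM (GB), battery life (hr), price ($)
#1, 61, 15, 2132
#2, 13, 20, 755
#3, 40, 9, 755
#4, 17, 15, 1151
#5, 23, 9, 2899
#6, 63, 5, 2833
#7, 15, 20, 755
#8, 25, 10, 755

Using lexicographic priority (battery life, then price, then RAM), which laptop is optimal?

#7

First maximize battery life: best is 20, kept {#2, #7}.
Then minimize price: best is 755, kept {#2, #7}.
Then maximize RAM: best is 15, kept {#7}.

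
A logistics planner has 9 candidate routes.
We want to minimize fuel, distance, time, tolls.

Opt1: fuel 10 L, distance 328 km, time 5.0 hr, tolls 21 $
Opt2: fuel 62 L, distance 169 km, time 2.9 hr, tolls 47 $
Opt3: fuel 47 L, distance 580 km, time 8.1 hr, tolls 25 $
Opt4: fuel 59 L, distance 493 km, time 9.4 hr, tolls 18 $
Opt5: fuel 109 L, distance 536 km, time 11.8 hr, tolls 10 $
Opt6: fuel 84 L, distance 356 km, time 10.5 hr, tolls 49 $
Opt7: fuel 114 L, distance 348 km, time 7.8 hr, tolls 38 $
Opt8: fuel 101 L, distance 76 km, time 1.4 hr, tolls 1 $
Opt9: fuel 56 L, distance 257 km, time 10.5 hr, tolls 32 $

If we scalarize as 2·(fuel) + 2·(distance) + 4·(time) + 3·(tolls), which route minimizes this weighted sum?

Opt1: 2·10 + 2·328 + 4·5.0 + 3·21 = 759.0
Opt2: 2·62 + 2·169 + 4·2.9 + 3·47 = 614.6
Opt3: 2·47 + 2·580 + 4·8.1 + 3·25 = 1361.4
Opt4: 2·59 + 2·493 + 4·9.4 + 3·18 = 1195.6
Opt5: 2·109 + 2·536 + 4·11.8 + 3·10 = 1367.2
Opt6: 2·84 + 2·356 + 4·10.5 + 3·49 = 1069.0
Opt7: 2·114 + 2·348 + 4·7.8 + 3·38 = 1069.2
Opt8: 2·101 + 2·76 + 4·1.4 + 3·1 = 362.6
Opt9: 2·56 + 2·257 + 4·10.5 + 3·32 = 764.0
Lowest: Opt8 at 362.6.

Opt8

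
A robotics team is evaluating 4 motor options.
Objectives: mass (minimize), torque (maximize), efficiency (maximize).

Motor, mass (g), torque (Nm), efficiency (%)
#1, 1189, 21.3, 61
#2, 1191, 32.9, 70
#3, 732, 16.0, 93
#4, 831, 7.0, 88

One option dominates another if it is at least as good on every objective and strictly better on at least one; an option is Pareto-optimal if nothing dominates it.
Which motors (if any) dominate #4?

#3: mass 732≤831, torque 16.0≥7.0, efficiency 93≥88 — dominates #4.
Others (#1, #2) are each worse than #4 on at least one objective.

#3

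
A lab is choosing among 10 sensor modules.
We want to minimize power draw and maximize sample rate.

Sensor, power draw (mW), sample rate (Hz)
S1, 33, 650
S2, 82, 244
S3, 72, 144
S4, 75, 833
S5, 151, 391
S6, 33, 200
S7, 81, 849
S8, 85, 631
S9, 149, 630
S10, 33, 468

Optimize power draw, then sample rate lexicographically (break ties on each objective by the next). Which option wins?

S1

First minimize power draw: best is 33, kept {S1, S6, S10}.
Then maximize sample rate: best is 650, kept {S1}.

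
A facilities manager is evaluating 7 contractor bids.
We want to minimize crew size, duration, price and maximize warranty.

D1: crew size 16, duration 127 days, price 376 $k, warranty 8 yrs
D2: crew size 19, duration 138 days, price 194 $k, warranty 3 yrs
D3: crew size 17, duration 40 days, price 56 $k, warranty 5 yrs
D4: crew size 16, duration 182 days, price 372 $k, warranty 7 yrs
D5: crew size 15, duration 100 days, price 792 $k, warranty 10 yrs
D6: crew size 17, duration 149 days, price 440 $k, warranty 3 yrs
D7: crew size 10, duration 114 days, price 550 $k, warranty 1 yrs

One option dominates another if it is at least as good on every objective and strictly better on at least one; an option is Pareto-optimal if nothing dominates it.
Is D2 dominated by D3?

Yes

D3 vs D2: crew size 17≤19, duration 40≤138, price 56≤194, warranty 5≥3 — D3 is at least as good on every objective with at least one strict improvement.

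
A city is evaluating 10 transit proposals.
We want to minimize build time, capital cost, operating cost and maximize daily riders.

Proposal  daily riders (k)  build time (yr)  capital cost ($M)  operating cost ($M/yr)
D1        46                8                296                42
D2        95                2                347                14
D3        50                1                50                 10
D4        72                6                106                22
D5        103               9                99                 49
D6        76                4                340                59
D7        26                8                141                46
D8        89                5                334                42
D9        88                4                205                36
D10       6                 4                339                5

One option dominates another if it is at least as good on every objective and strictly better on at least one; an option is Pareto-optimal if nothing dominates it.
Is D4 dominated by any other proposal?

D1: worse on daily riders (46 vs 72).
D2: worse on capital cost (347 vs 106).
D3: worse on daily riders (50 vs 72).
D5: worse on build time (9 vs 6).
D6: worse on capital cost (340 vs 106).
D7: worse on daily riders (26 vs 72).
D8: worse on capital cost (334 vs 106).
D9: worse on capital cost (205 vs 106).
D10: worse on daily riders (6 vs 72).
No option is at least as good as D4 on every objective and strictly better on one.

No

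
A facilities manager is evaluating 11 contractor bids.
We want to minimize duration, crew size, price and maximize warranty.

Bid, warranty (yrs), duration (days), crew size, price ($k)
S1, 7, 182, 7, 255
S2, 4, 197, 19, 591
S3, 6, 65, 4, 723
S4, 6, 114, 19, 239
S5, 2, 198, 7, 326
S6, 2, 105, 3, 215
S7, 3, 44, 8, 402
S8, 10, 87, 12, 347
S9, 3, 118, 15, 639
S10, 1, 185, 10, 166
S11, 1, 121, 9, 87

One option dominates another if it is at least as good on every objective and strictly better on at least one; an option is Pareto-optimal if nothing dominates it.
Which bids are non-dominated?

S1, S3, S4, S6, S7, S8, S11

S1: not dominated.
S2: dominated by S1 (warranty 7≥4, duration 182≤197, crew size 7≤19, price 255≤591).
S3: not dominated.
S4: not dominated.
S5: dominated by S1 (warranty 7≥2, duration 182≤198, crew size 7≤7, price 255≤326).
S6: not dominated (best crew size).
S7: not dominated (best duration).
S8: not dominated (best warranty).
S9: dominated by S7 (warranty 3≥3, duration 44≤118, crew size 8≤15, price 402≤639).
S10: dominated by S11 (warranty 1≥1, duration 121≤185, crew size 9≤10, price 87≤166).
S11: not dominated (best price).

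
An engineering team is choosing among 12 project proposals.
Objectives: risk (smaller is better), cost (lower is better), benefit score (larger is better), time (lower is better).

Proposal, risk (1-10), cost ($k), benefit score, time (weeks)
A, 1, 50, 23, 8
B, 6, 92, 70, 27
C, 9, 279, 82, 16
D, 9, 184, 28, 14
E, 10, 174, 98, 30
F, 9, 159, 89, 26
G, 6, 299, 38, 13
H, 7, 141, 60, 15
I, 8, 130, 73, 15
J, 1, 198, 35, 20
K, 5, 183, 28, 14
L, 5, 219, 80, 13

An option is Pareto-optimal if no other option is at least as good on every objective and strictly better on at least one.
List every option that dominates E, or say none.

A: worse on benefit score (23 vs 98).
B: worse on benefit score (70 vs 98).
C: worse on cost (279 vs 174).
D: worse on cost (184 vs 174).
F: worse on benefit score (89 vs 98).
G: worse on cost (299 vs 174).
H: worse on benefit score (60 vs 98).
I: worse on benefit score (73 vs 98).
J: worse on cost (198 vs 174).
K: worse on cost (183 vs 174).
L: worse on cost (219 vs 174).
No option dominates E.

none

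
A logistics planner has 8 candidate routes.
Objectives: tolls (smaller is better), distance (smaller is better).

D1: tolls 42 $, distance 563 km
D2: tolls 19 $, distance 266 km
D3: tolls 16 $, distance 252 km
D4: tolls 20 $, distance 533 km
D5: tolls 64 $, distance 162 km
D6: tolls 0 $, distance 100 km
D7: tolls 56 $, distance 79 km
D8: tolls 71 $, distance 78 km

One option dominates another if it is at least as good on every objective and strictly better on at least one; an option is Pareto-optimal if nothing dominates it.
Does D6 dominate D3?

Yes

D6 vs D3: tolls 0≤16, distance 100≤252 — D6 is at least as good on every objective with at least one strict improvement.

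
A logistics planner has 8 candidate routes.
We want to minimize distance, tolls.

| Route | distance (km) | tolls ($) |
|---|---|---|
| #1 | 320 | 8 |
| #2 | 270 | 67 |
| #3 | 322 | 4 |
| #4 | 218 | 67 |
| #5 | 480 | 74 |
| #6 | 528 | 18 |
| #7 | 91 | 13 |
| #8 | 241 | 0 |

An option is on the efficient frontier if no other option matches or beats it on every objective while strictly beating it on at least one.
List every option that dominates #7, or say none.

none

#1: worse on distance (320 vs 91).
#2: worse on distance (270 vs 91).
#3: worse on distance (322 vs 91).
#4: worse on distance (218 vs 91).
#5: worse on distance (480 vs 91).
#6: worse on distance (528 vs 91).
#8: worse on distance (241 vs 91).
No option dominates #7.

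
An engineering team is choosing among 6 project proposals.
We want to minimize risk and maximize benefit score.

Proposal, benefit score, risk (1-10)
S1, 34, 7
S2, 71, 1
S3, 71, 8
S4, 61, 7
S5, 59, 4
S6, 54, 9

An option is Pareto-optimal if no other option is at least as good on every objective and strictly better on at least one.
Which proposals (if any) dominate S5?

S2

S2: benefit score 71≥59, risk 1≤4 — dominates S5.
Others (S1, S3, S4, S6) are each worse than S5 on at least one objective.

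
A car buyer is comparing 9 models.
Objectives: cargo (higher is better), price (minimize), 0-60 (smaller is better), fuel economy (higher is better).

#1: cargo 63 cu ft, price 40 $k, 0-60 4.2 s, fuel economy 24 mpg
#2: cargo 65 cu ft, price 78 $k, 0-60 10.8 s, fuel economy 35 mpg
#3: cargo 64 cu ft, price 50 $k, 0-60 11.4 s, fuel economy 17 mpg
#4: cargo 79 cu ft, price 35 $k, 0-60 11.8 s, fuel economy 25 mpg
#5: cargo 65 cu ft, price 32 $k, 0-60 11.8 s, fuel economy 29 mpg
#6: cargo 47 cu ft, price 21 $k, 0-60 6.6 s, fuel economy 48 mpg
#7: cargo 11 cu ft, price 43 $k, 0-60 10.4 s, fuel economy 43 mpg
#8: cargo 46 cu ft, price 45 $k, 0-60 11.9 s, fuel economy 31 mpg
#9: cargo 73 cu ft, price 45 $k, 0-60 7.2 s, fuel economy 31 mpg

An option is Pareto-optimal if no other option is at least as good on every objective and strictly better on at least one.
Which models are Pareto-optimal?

#1: not dominated (best 0-60).
#2: not dominated.
#3: dominated by #9 (cargo 73≥64, price 45≤50, 0-60 7.2≤11.4, fuel economy 31≥17).
#4: not dominated (best cargo).
#5: not dominated.
#6: not dominated (best price).
#7: dominated by #6 (cargo 47≥11, price 21≤43, 0-60 6.6≤10.4, fuel economy 48≥43).
#8: dominated by #6 (cargo 47≥46, price 21≤45, 0-60 6.6≤11.9, fuel economy 48≥31).
#9: not dominated.

#1, #2, #4, #5, #6, #9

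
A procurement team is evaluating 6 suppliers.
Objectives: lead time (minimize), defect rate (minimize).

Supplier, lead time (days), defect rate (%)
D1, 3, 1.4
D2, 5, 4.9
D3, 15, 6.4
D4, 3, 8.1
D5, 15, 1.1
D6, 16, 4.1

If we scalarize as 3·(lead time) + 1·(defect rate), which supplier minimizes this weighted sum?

D1: 3·3 + 1·1.4 = 10.4
D2: 3·5 + 1·4.9 = 19.9
D3: 3·15 + 1·6.4 = 51.4
D4: 3·3 + 1·8.1 = 17.1
D5: 3·15 + 1·1.1 = 46.1
D6: 3·16 + 1·4.1 = 52.1
Lowest: D1 at 10.4.

D1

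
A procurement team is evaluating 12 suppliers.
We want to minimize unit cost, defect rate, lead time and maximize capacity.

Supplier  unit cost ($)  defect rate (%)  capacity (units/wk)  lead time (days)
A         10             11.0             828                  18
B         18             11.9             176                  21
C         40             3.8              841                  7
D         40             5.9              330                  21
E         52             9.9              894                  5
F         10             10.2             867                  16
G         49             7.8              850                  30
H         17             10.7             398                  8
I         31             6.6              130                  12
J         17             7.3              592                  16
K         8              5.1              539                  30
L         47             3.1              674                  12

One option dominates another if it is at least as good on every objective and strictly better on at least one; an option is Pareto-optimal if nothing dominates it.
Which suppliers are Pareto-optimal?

C, E, F, G, H, I, J, K, L

A: dominated by F (unit cost 10≤10, defect rate 10.2≤11.0, capacity 867≥828, lead time 16≤18).
B: dominated by A (unit cost 10≤18, defect rate 11.0≤11.9, capacity 828≥176, lead time 18≤21).
C: not dominated.
D: dominated by C (unit cost 40≤40, defect rate 3.8≤5.9, capacity 841≥330, lead time 7≤21).
E: not dominated (best capacity).
F: not dominated.
G: not dominated.
H: not dominated.
I: not dominated.
J: not dominated.
K: not dominated (best unit cost).
L: not dominated (best defect rate).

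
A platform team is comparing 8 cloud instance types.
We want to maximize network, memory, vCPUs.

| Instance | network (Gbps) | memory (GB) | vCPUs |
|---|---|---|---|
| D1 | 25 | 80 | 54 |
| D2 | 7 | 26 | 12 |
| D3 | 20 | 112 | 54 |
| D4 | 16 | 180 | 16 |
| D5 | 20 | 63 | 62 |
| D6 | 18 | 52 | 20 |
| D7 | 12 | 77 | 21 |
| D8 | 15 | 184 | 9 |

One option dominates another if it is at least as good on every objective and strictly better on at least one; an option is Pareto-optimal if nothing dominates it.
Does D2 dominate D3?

No

D2 vs D3: D2 is worse on network (7 vs 20), so it does not dominate D3.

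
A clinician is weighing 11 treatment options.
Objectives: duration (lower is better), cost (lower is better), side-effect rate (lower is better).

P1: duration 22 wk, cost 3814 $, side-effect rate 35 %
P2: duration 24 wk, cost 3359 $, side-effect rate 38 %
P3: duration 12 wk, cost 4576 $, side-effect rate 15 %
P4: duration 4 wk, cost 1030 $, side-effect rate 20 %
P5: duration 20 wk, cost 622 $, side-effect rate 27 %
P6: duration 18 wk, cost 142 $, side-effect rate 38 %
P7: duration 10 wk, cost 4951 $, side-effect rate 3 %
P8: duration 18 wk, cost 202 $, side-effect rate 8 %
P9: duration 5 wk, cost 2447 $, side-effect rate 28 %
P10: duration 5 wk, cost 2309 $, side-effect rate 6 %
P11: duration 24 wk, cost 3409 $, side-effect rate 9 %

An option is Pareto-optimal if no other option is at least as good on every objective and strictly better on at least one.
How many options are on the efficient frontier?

P1: dominated by P4 (duration 4≤22, cost 1030≤3814, side-effect rate 20≤35).
P2: dominated by P4 (duration 4≤24, cost 1030≤3359, side-effect rate 20≤38).
P3: dominated by P10 (duration 5≤12, cost 2309≤4576, side-effect rate 6≤15).
P4: not dominated (best duration).
P5: dominated by P8 (duration 18≤20, cost 202≤622, side-effect rate 8≤27).
P6: not dominated (best cost).
P7: not dominated (best side-effect rate).
P8: not dominated.
P9: dominated by P4 (duration 4≤5, cost 1030≤2447, side-effect rate 20≤28).
P10: not dominated.
P11: dominated by P8 (duration 18≤24, cost 202≤3409, side-effect rate 8≤9).
Pareto-optimal: P4, P6, P7, P8, P10 → 5.

5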